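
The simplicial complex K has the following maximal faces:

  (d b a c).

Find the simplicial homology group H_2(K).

K has 4 vertices, 6 edges, 4 triangles, 1 3-simplex.
rank ∂_2 = 3, rank ∂_3 = 1 ⇒ b_2 = 4 − 3 − 1 = 0; all invariant factors of ∂_3 are 1 so no torsion. So H_2 ≅ 0.

H_2 = 0.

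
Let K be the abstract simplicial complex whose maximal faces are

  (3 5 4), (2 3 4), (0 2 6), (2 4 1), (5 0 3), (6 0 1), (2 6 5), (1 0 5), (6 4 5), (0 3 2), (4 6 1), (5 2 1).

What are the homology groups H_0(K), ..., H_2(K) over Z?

H_0 ≅ Z,  H_1 ≅ Z/2,  H_2 = 0.

Fix the vertex order 0 < 1 < 2 < 3 < 4 < 5 < 6 and write every simplex with vertices in increasing order. Then dim K = 2 and the simplices of K are:

  0-simplices (7): [0], [1], [2], [3], [4], [5], [6]
  1-simplices (18): [0,1], [0,2], [0,3], [0,5], [0,6], [1,2], [1,4], [1,5], [1,6], [2,3], [2,4], [2,5], [2,6], [3,4], [3,5], [4,5], [4,6], [5,6]
  2-simplices (12): [0,1,5], [0,1,6], [0,2,3], [0,2,6], [0,3,5], [1,2,4], [1,2,5], [1,4,6], [2,3,4], [2,5,6], [3,4,5], [4,5,6]

so the chain groups are C_0 ≅ Z^7, C_1 ≅ Z^18, C_2 ≅ Z^12.

∂_1: C_1 → C_0 maps an edge to its endpoints' difference, ∂[p,q] = q − p. For instance
  ∂[1,2] = [2] − [1].
The resulting 7×18 matrix has rank 6, and its Smith normal form has invariant factors (1,1,1,1,1,1).

The boundary map ∂_2: C_2 → C_1 maps a triangle to the signed sum of its edges. For instance
  ∂[3,4,5] = [4,5] − [3,5] + [3,4],
  ∂[1,2,4] = [2,4] − [1,4] + [1,2].
The resulting 18×12 matrix has rank 12, and its Smith normal form has invariant factors (1,1,1,1,1,1,1,1,1,1,1,2).

Computing H_k = (kernel of ∂_k) / (image of ∂_{k+1}):

  H_0: rank C_0 − rank ∂_1 = 7 − 6 = 1, and the invariant factors of ∂_1 are all 1, so H_0 ≅ Z.
  H_1: rank ker ∂_1 − rank ∂_2 = (18 − 6) − 12 = 0, and ∂_2 has invariant factor 2 > 1, so H_1 ≅ Z/2.
  H_2: rank ker ∂_2 − rank ∂_3 = (12 − 12) − 0 = 0, and there is no ∂_3, so H_2 ≅ 0.

(K is a triangulation of the real projective plane RP^2.)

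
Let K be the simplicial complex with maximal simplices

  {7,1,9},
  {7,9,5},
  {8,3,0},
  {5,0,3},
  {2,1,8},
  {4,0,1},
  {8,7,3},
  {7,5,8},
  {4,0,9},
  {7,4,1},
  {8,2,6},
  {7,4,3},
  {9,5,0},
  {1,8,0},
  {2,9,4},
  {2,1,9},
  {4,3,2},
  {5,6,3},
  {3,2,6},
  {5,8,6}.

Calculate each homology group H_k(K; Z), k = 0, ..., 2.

H_0 = Z,  H_1 = Z × Z/2,  H_2 = 0.

Take the total order 0 < 1 < 2 < 3 < 4 < 5 < 6 < 7 < 8 < 9 on the vertex set. Then K (dimension 2) consists of the simplices:

  0-simplices (10): [0], [1], [2], [3], [4], [5], [6], [7], [8], [9]
  1-simplices (30): (30 of them)
  2-simplices (20): (20 of them)

so the chain groups are C_0 ≅ Z^10, C_1 ≅ Z^30, C_2 ≅ Z^20.

Boundary ∂_1: C_1 → C_0 is given by ∂[p,q] = [q] − [p]. For instance
  ∂[0,9] = [9] − [0].
This gives a 10×30 integer matrix of rank 9; reducing to Smith normal form yields diagonal entries (1,1,1,1,1,1,1,1,1).

The boundary map ∂_2: C_2 → C_1 sends each 2-simplex [p,q,r] to [q,r] − [p,r] + [p,q]. For instance
  ∂[3,7,8] = [7,8] − [3,8] + [3,7],
  ∂[1,2,8] = [2,8] − [1,8] + [1,2].
The resulting 30×20 matrix has rank 20, and its Smith normal form has invariant factors (1,1,1,1,1,1,1,1,1,1,1,1,1,1,1,1,1,1,1,2).

Now H_k = ker ∂_k / im ∂_{k+1}, so:

  H_0: rank C_0 − rank ∂_1 = 10 − 9 = 1, and the invariant factors of ∂_1 are all 1, so H_0 ≅ Z.
  H_1: rank ker ∂_1 − rank ∂_2 = (30 − 9) − 20 = 1, and ∂_2 has invariant factor 2 > 1, so H_1 ≅ Z × Z/2.
  H_2: rank ker ∂_2 − rank ∂_3 = (20 − 20) − 0 = 0, and there is no ∂_3, so H_2 ≅ 0.

As a check, the Euler characteristic is 10 − 30 + 20 = 0, which agrees with 1 − 1 + 0 = 0.
(K is a triangulation of the Klein bottle.)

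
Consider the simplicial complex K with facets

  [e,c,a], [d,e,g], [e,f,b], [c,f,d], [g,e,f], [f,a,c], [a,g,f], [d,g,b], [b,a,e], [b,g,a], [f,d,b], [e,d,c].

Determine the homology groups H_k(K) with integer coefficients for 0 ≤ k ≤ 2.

We work with the vertex ordering a < b < c < d < e < f < g. The simplices of K, each written with vertices in increasing order, are:

  0-simplices (7): a, b, c, d, e, f, g
  1-simplices (18): ab, ac, ae, af, ag, bd, be, bf, bg, cd, ce, cf, de, df, dg, ef, eg, fg
  2-simplices (12): abe, abg, ace, acf, afg, bdf, bdg, bef, cde, cdf, deg, efg

giving chain groups C_0 ≅ Z^7, C_1 ≅ Z^18, C_2 ≅ Z^12.

∂_1: C_1 → C_0 is given by ∂[p,q] = [q] − [p]. For instance
  ∂ag = g − a.
As a 7×18 matrix over Z this has rank 6, with invariant factors (1,1,1,1,1,1).

∂_2: C_2 → C_1 maps a triangle to the signed sum of its edges. For instance
  ∂cde = de − ce + cd,
  ∂deg = eg − dg + de.
As a 18×12 matrix over Z this has rank 12, with invariant factors (1,1,1,1,1,1,1,1,1,1,1,2).

From H_k ≅ ker(∂_k) / im(∂_{k+1}) we obtain:

  H_0: rank C_0 − rank ∂_1 = 7 − 6 = 1, and the invariant factors of ∂_1 are all 1, so H_0 ≅ Z.
  H_1: rank ker ∂_1 − rank ∂_2 = (18 − 6) − 12 = 0, and ∂_2 has invariant factor 2 > 1, so H_1 ≅ Z/2.
  H_2: rank ker ∂_2 − rank ∂_3 = (12 − 12) − 0 = 0, and there is no ∂_3, so H_2 ≅ 0.

H_0 ≅ Z,  H_1 ≅ Z/2,  H_2 = 0.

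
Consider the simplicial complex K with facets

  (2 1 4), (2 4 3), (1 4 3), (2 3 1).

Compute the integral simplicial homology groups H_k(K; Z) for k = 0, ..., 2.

H_0 = Z,  H_1 = 0,  H_2 = Z.

Order the vertices as 1 < 2 < 3 < 4. Listing each simplex with vertices in this order, K has dimension 2 with simplices:

  0-simplices (4): [1], [2], [3], [4]
  1-simplices (6): [1,2], [1,3], [1,4], [2,3], [2,4], [3,4]
  2-simplices (4): [1,2,3], [1,2,4], [1,3,4], [2,3,4]

so the chain groups are C_0 ≅ Z^4, C_1 ≅ Z^6, C_2 ≅ Z^4.

∂_1: C_1 → C_0 sends each edge [p,q] (with p < q) to q − p.
The 4×6 boundary matrix has rank 3 and Smith normal form diag(1,1,1).

∂_2: C_2 → C_1 acts by ∂[p,q,r] = [q,r] − [p,r] + [p,q]. For instance
  ∂[1,2,4] = [2,4] − [1,4] + [1,2],
  ∂[2,3,4] = [3,4] − [2,4] + [2,3].
The 6×4 boundary matrix has rank 3 and Smith normal form diag(1,1,1).

Reading off H_k = ker ∂_k / im ∂_{k+1}:

  H_0: rank C_0 − rank ∂_1 = 4 − 3 = 1, and the invariant factors of ∂_1 are all 1, so H_0 ≅ Z.
  H_1: rank ker ∂_1 − rank ∂_2 = (6 − 3) − 3 = 0, and the invariant factors of ∂_2 are all 1, so H_1 ≅ 0.
  H_2: rank ker ∂_2 − rank ∂_3 = (4 − 3) − 0 = 1, and there is no ∂_3, so H_2 ≅ Z.

As a check, the Euler characteristic is 4 − 6 + 4 = 2, which agrees with 1 − 0 + 1 = 2.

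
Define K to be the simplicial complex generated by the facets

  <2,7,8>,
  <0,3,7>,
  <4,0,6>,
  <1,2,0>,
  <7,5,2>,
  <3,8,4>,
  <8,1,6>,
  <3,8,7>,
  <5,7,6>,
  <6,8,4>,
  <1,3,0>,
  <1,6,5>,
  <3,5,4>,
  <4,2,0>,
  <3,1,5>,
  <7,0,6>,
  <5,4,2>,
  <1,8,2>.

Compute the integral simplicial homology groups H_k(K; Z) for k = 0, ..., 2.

Fix the vertex order 0 < 1 < 2 < 3 < 4 < 5 < 6 < 7 < 8 and write every simplex with vertices in increasing order. Then dim K = 2 and the simplices of K are:

  0-simplices (9): [0], [1], [2], [3], [4], [5], [6], [7], [8]
  1-simplices (27): (27 of them)
  2-simplices (18): [0,1,2], [0,1,3], [0,2,4], [0,3,7], [0,4,6], [0,6,7], [1,2,8], [1,3,5], [1,5,6], [1,6,8], [2,4,5], [2,5,7], [2,7,8], [3,4,5], [3,4,8], [3,7,8], [4,6,8], [5,6,7]

giving chain groups C_0 ≅ Z^9, C_1 ≅ Z^27, C_2 ≅ Z^18.

The boundary map ∂_1: C_1 → C_0 sends each edge [p,q] (with p < q) to q − p.
The 9×27 boundary matrix has rank 8 and Smith normal form diag(1,1,1,1,1,1,1,1).

The boundary map ∂_2: C_2 → C_1 acts by ∂[p,q,r] = [q,r] − [p,r] + [p,q]. For instance
  ∂[3,4,5] = [4,5] − [3,5] + [3,4],
  ∂[1,6,8] = [6,8] − [1,8] + [1,6].
This gives a 27×18 integer matrix of rank 17; reducing to Smith normal form yields diagonal entries (1,1,1,1,1,1,1,1,1,1,1,1,1,1,1,1,1).

Computing H_k = (kernel of ∂_k) / (image of ∂_{k+1}):

  H_0: rank C_0 − rank ∂_1 = 9 − 8 = 1, and the invariant factors of ∂_1 are all 1, so H_0 = Z.
  H_1: rank ker ∂_1 − rank ∂_2 = (27 − 8) − 17 = 2, and the invariant factors of ∂_2 are all 1, so H_1 = Z^2.
  H_2: rank ker ∂_2 − rank ∂_3 = (18 − 17) − 0 = 1, and there is no ∂_3, so H_2 = Z.

H_0 = Z,  H_1 = Z^2,  H_2 = Z.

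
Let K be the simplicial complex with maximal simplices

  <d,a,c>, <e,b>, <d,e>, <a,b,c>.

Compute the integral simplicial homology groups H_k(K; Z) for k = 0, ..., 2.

Order the vertices as a < b < c < d < e. Listing each simplex with vertices in this order, K has dimension 2 with simplices:

  0-simplices (5): a, b, c, d, e
  1-simplices (7): ab, ac, ad, bc, be, cd, de
  2-simplices (2): abc, acd

giving chain groups C_0 ≅ Z^5, C_1 ≅ Z^7, C_2 ≅ Z^2.

Boundary ∂_1: C_1 → C_0 sends each edge [p,q] (with p < q) to q − p.
The 5×7 boundary matrix has rank 4 and Smith normal form diag(1,1,1,1).

The boundary map ∂_2: C_2 → C_1 sends each 2-simplex [p,q,r] to [q,r] − [p,r] + [p,q]. For instance
  ∂abc = bc − ac + ab,
  ∂acd = cd − ad + ac.
As a 7×2 matrix over Z this has rank 2, with invariant factors (1,1).

Reading off H_k = ker ∂_k / im ∂_{k+1}:

  H_0: rank C_0 − rank ∂_1 = 5 − 4 = 1, and the invariant factors of ∂_1 are all 1, so H_0 ≅ Z.
  H_1: rank ker ∂_1 − rank ∂_2 = (7 − 4) − 2 = 1, and the invariant factors of ∂_2 are all 1, so H_1 ≅ Z.
  H_2: rank ker ∂_2 − rank ∂_3 = (2 − 2) − 0 = 0, and there is no ∂_3, so H_2 ≅ 0.

H_0 = Z,  H_1 = Z,  H_2 = 0.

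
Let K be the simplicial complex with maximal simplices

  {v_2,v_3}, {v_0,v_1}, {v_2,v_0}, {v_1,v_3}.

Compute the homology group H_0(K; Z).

H_0 = Z.

Fix the vertex order v_0 < v_1 < v_2 < v_3 and write every simplex with vertices in increasing order. Then dim K = 1 and the simplices of K are:

  0-simplices (4): [v_0], [v_1], [v_2], [v_3]
  1-simplices (4): [v_0,v_1], [v_0,v_2], [v_1,v_3], [v_2,v_3]

Hence C_0 ≅ Z^4, C_1 ≅ Z^4.

Boundary ∂_1: C_1 → C_0 maps an edge to its endpoints' difference, ∂[p,q] = q − p. For instance
  ∂[v_0,v_2] = [v_2] − [v_0].
The 4×4 boundary matrix has rank 3 and Smith normal form diag(1,1,1).

Now H_k = ker ∂_k / im ∂_{k+1}, so:

  H_0: rank C_0 − rank ∂_1 = 4 − 3 = 1, and the invariant factors of ∂_1 are all 1, so H_0 ≅ Z.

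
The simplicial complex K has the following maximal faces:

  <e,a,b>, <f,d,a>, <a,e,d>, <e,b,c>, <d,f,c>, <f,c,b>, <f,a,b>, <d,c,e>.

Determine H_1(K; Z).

H_1 ≅ 0.

K has 6 vertices, 12 edges, 8 triangles.
rank ∂_1 = 5, rank ∂_2 = 7 ⇒ b_1 = 12 − 5 − 7 = 0; all invariant factors of ∂_2 are 1 so no torsion. So H_1 ≅ 0.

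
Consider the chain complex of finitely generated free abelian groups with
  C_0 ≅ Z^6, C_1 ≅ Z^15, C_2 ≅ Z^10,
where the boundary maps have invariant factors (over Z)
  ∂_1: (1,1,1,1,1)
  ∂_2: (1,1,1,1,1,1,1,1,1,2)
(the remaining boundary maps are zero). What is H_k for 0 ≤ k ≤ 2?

H_0 = Z,  H_1 = Z_2,  H_2 = 0.

H_0: b_0 = 6 − 0 − 5 = 1; torsion from ∂_1 factors > 1: none. So H_0 = Z.
H_1: b_1 = 15 − 5 − 10 = 0; torsion from ∂_2 factors > 1: [2]. So H_1 = Z_2.
H_2: b_2 = 10 − 10 − 0 = 0; torsion from ∂_3 factors > 1: none. So H_2 = 0.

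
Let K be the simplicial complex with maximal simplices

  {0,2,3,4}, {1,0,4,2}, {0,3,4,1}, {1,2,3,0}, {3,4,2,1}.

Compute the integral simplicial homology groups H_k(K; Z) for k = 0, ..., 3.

Fix the vertex order 0 < 1 < 2 < 3 < 4 and write every simplex with vertices in increasing order. Then dim K = 3 and the simplices of K are:

  0-simplices (5): [0], [1], [2], [3], [4]
  1-simplices (10): [0,1], [0,2], [0,3], [0,4], [1,2], [1,3], [1,4], [2,3], [2,4], [3,4]
  2-simplices (10): [0,1,2], [0,1,3], [0,1,4], [0,2,3], [0,2,4], [0,3,4], [1,2,3], [1,2,4], [1,3,4], [2,3,4]
  3-simplices (5): [0,1,2,3], [0,1,2,4], [0,1,3,4], [0,2,3,4], [1,2,3,4]

Hence C_0 ≅ Z^5, C_1 ≅ Z^10, C_2 ≅ Z^10, C_3 ≅ Z^5.

∂_1: C_1 → C_0 sends each edge [p,q] (with p < q) to q − p. For instance
  ∂[1,2] = [2] − [1].
This gives a 5×10 integer matrix of rank 4; reducing to Smith normal form yields diagonal entries (1,1,1,1).

The boundary map ∂_2: C_2 → C_1 acts by ∂[p,q,r] = [q,r] − [p,r] + [p,q]. For instance
  ∂[1,2,3] = [2,3] − [1,3] + [1,2],
  ∂[0,3,4] = [3,4] − [0,4] + [0,3].
This gives a 10×10 integer matrix of rank 6; reducing to Smith normal form yields diagonal entries (1,1,1,1,1,1).

∂_3: C_3 → C_2 sends each 3-simplex σ to the alternating sum Σ_i (−1)^i (σ with its i-th vertex removed). For instance
  ∂[0,1,2,4] = [1,2,4] − [0,2,4] + [0,1,4] − [0,1,2],
  ∂[0,2,3,4] = [2,3,4] − [0,3,4] + [0,2,4] − [0,2,3].
As a 10×5 matrix over Z this has rank 4, with invariant factors (1,1,1,1).

Reading off H_k = ker ∂_k / im ∂_{k+1}:

  H_0: rank C_0 − rank ∂_1 = 5 − 4 = 1, and the invariant factors of ∂_1 are all 1, so H_0 = Z.
  H_1: rank ker ∂_1 − rank ∂_2 = (10 − 4) − 6 = 0, and the invariant factors of ∂_2 are all 1, so H_1 = 0.
  H_2: rank ker ∂_2 − rank ∂_3 = (10 − 6) − 4 = 0, and the invariant factors of ∂_3 are all 1, so H_2 = 0.
  H_3: rank ker ∂_3 − rank ∂_4 = (5 − 4) − 0 = 1, and there is no ∂_4, so H_3 = Z.

As a check, the Euler characteristic is 5 − 10 + 10 − 5 = 0, which agrees with 1 − 0 + 0 − 1 = 0.

H_0 = Z,  H_1 = 0,  H_2 = 0,  H_3 = Z.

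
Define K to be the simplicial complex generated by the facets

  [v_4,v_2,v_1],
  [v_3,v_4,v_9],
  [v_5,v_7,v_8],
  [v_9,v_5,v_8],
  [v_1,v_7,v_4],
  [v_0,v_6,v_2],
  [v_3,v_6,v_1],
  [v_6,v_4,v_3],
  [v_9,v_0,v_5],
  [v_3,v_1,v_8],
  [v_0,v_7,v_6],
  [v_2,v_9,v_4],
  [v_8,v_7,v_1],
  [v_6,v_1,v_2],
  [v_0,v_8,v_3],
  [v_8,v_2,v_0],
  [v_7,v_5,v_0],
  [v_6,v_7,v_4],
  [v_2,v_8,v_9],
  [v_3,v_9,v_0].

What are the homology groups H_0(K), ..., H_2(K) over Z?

H_0 = Z,  H_1 = Z ⊕ Z_2,  H_2 = 0.

Fix the vertex order v_0 < v_1 < v_2 < v_3 < v_4 < v_5 < v_6 < v_7 < v_8 < v_9 and write every simplex with vertices in increasing order. Then dim K = 2 and the simplices of K are:

  0-simplices (10): [v_0], [v_1], [v_2], [v_3], [v_4], [v_5], [v_6], [v_7], [v_8], [v_9]
  1-simplices (30): (30 of them)
  2-simplices (20): (20 of them)

giving chain groups C_0 ≅ Z^10, C_1 ≅ Z^30, C_2 ≅ Z^20.

Boundary ∂_1: C_1 → C_0 sends each edge [p,q] (with p < q) to q − p. For instance
  ∂[v_5,v_8] = [v_8] − [v_5].
As a 10×30 matrix over Z this has rank 9, with invariant factors (1,1,1,1,1,1,1,1,1).

∂_2: C_2 → C_1 maps a triangle to the signed sum of its edges. For instance
  ∂[v_1,v_7,v_8] = [v_7,v_8] − [v_1,v_8] + [v_1,v_7],
  ∂[v_1,v_3,v_8] = [v_3,v_8] − [v_1,v_8] + [v_1,v_3].
The 30×20 boundary matrix has rank 20 and Smith normal form diag(1,1,1,1,1,1,1,1,1,1,1,1,1,1,1,1,1,1,1,2).

Computing H_k = (kernel of ∂_k) / (image of ∂_{k+1}):

  H_0: rank C_0 − rank ∂_1 = 10 − 9 = 1, and the invariant factors of ∂_1 are all 1, so H_0 ≅ Z.
  H_1: rank ker ∂_1 − rank ∂_2 = (30 − 9) − 20 = 1, and ∂_2 has invariant factor 2 > 1, so H_1 ≅ Z ⊕ Z_2.
  H_2: rank ker ∂_2 − rank ∂_3 = (20 − 20) − 0 = 0, and there is no ∂_3, so H_2 ≅ 0.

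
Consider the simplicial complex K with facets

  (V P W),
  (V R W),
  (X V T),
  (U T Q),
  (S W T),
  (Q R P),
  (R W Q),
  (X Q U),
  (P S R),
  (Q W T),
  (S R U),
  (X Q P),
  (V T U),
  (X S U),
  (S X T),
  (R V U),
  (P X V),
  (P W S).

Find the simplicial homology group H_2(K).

We work with the vertex ordering P < Q < R < S < T < U < V < W < X. The simplices of K, each written with vertices in increasing order, are:

  0-simplices (9): P, Q, R, S, T, U, V, W, X
  1-simplices (27): PQ, PR, PS, PV, PW, PX, QR, QT, QU, QW, QX, RS, RU, RV, RW, ST, SU, SW, SX, TU, TV, TW, TX, UV, UX, VW, VX
  2-simplices (18): PQR, PQX, PRS, PSW, PVW, PVX, QRW, QTU, QTW, QUX, RSU, RUV, RVW, STW, STX, SUX, TUV, TVX

Hence C_0 ≅ Z^9, C_1 ≅ Z^27, C_2 ≅ Z^18.

∂_1: C_1 → C_0 is given by ∂[p,q] = [q] − [p]. For instance
  ∂PS = S − P.
The resulting 9×27 matrix has rank 8, and its Smith normal form has invariant factors (1,1,1,1,1,1,1,1).

The boundary map ∂_2: C_2 → C_1 sends each 2-simplex [p,q,r] to [q,r] − [p,r] + [p,q]. For instance
  ∂PQX = QX − PX + PQ,
  ∂STX = TX − SX + ST.
The 27×18 boundary matrix has rank 18 and Smith normal form diag(1,1,1,1,1,1,1,1,1,1,1,1,1,1,1,1,1,2).

Reading off H_k = ker ∂_k / im ∂_{k+1}:

  H_2: rank ker ∂_2 − rank ∂_3 = (18 − 18) − 0 = 0, and there is no ∂_3, so H_2 ≅ 0.

(K is a triangulation of the Klein bottle.)

H_2 ≅ 0.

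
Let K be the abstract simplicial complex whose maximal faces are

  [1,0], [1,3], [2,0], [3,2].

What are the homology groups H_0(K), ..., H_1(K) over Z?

H_0 ≅ Z,  H_1 ≅ Z.

K has 4 vertices, 4 edges.
rank ∂_0 = 0, rank ∂_1 = 3 ⇒ b_0 = 4 − 0 − 3 = 1; all invariant factors of ∂_1 are 1 so no torsion. So H_0 ≅ Z.
rank ∂_1 = 3, rank ∂_2 = 0 ⇒ b_1 = 4 − 3 − 0 = 1. So H_1 ≅ Z.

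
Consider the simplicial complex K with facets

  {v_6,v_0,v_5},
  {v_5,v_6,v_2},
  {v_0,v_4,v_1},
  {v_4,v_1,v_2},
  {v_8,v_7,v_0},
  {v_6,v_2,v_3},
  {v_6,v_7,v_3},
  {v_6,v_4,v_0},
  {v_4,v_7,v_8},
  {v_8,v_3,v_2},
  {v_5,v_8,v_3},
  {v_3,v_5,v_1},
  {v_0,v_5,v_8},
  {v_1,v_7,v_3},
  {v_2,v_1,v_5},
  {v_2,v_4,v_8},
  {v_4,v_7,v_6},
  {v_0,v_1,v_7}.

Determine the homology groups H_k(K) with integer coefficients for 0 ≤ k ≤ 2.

K has 9 vertices, 27 edges, 18 triangles.
rank ∂_0 = 0, rank ∂_1 = 8 ⇒ b_0 = 9 − 0 − 8 = 1; all invariant factors of ∂_1 are 1 so no torsion. So H_0 ≅ Z.
rank ∂_1 = 8, rank ∂_2 = 18 ⇒ b_1 = 27 − 8 − 18 = 1; ∂_2 has invariant factor(s) [2] giving torsion. So H_1 ≅ Z ⊕ Z/2.
rank ∂_2 = 18, rank ∂_3 = 0 ⇒ b_2 = 18 − 18 − 0 = 0. So H_2 ≅ 0.

H_0 = Z,  H_1 = Z ⊕ Z/2,  H_2 = 0.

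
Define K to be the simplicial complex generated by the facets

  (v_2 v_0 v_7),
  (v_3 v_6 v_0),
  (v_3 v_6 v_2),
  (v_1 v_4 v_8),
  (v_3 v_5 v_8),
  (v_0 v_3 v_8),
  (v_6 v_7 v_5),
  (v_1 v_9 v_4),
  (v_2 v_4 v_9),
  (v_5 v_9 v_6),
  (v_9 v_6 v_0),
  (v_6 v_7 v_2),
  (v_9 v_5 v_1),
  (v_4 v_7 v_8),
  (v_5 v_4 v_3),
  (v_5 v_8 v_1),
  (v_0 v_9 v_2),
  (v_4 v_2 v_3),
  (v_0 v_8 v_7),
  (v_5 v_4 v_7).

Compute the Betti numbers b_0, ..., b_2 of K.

K has 10 vertices, 30 edges, 20 triangles.
rank ∂_0 = 0, rank ∂_1 = 9 ⇒ b_0 = 10 − 0 − 9 = 1; all invariant factors of ∂_1 are 1 so no torsion. So H_0 = Z.
rank ∂_1 = 9, rank ∂_2 = 20 ⇒ b_1 = 30 − 9 − 20 = 1; ∂_2 has invariant factor(s) [2] giving torsion. So H_1 = Z ⊕ Z_2.
rank ∂_2 = 20, rank ∂_3 = 0 ⇒ b_2 = 20 − 20 − 0 = 0. So H_2 = 0.

b_0 = 1, b_1 = 1, b_2 = 0.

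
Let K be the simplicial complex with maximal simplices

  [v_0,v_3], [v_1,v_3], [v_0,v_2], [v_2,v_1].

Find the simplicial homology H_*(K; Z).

Fix the vertex order v_0 < v_1 < v_2 < v_3 and write every simplex with vertices in increasing order. Then dim K = 1 and the simplices of K are:

  0-simplices (4): [v_0], [v_1], [v_2], [v_3]
  1-simplices (4): [v_0,v_2], [v_0,v_3], [v_1,v_2], [v_1,v_3]

giving chain groups C_0 ≅ Z^4, C_1 ≅ Z^4.

Boundary ∂_1: C_1 → C_0 sends each edge [p,q] (with p < q) to q − p. For instance
  ∂[v_0,v_2] = [v_2] − [v_0].
This gives a 4×4 integer matrix of rank 3; reducing to Smith normal form yields diagonal entries (1,1,1).

Computing H_k = (kernel of ∂_k) / (image of ∂_{k+1}):

  H_0: rank C_0 − rank ∂_1 = 4 − 3 = 1, and the invariant factors of ∂_1 are all 1, so H_0 = Z.
  H_1: rank ker ∂_1 − rank ∂_2 = (4 − 3) − 0 = 1, and there is no ∂_2, so H_1 = Z.

(K is a triangulation of the circle S^1.)

H_0 ≅ Z,  H_1 ≅ Z.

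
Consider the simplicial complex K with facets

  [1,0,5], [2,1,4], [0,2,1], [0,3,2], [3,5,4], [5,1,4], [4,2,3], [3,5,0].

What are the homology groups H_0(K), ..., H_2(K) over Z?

H_0 = Z,  H_1 = 0,  H_2 = Z.

Take the total order 0 < 1 < 2 < 3 < 4 < 5 on the vertex set. Then K (dimension 2) consists of the simplices:

  0-simplices (6): [0], [1], [2], [3], [4], [5]
  1-simplices (12): [0,1], [0,2], [0,3], [0,5], [1,2], [1,4], [1,5], [2,3], [2,4], [3,4], [3,5], [4,5]
  2-simplices (8): [0,1,2], [0,1,5], [0,2,3], [0,3,5], [1,2,4], [1,4,5], [2,3,4], [3,4,5]

giving chain groups C_0 ≅ Z^6, C_1 ≅ Z^12, C_2 ≅ Z^8.

Boundary ∂_1: C_1 → C_0 maps an edge to its endpoints' difference, ∂[p,q] = q − p. For instance
  ∂[0,1] = [1] − [0].
As a 6×12 matrix over Z this has rank 5, with invariant factors (1,1,1,1,1).

Boundary ∂_2: C_2 → C_1 sends each 2-simplex [p,q,r] to [q,r] − [p,r] + [p,q]. For instance
  ∂[0,2,3] = [2,3] − [0,3] + [0,2],
  ∂[0,3,5] = [3,5] − [0,5] + [0,3].
As a 12×8 matrix over Z this has rank 7, with invariant factors (1,1,1,1,1,1,1).

Computing H_k = (kernel of ∂_k) / (image of ∂_{k+1}):

  H_0: rank C_0 − rank ∂_1 = 6 − 5 = 1, and the invariant factors of ∂_1 are all 1, so H_0 = Z.
  H_1: rank ker ∂_1 − rank ∂_2 = (12 − 5) − 7 = 0, and the invariant factors of ∂_2 are all 1, so H_1 = 0.
  H_2: rank ker ∂_2 − rank ∂_3 = (8 − 7) − 0 = 1, and there is no ∂_3, so H_2 = Z.

As a check, the Euler characteristic is 6 − 12 + 8 = 2, which agrees with 1 − 0 + 1 = 2.
(K is a triangulation of the 2-sphere S^2.)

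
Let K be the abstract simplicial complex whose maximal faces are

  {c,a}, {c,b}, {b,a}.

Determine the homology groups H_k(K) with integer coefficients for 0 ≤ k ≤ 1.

H_0 ≅ Z,  H_1 ≅ Z.

Fix the vertex order a < b < c and write every simplex with vertices in increasing order. Then dim K = 1 and the simplices of K are:

  0-simplices (3): a, b, c
  1-simplices (3): ab, ac, bc

Hence C_0 ≅ Z^3, C_1 ≅ Z^3.

∂_1: C_1 → C_0 sends each edge [p,q] (with p < q) to q − p.
The 3×3 boundary matrix has rank 2 and Smith normal form diag(1,1).

Now H_k = ker ∂_k / im ∂_{k+1}, so:

  H_0: rank C_0 − rank ∂_1 = 3 − 2 = 1, and the invariant factors of ∂_1 are all 1, so H_0 = Z.
  H_1: rank ker ∂_1 − rank ∂_2 = (3 − 2) − 0 = 1, and there is no ∂_2, so H_1 = Z.

(K is a triangulation of the circle S^1.)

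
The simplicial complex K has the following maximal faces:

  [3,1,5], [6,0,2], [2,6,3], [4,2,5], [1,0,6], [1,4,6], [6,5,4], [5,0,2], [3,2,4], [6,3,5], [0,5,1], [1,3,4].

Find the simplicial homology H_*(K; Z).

K has 7 vertices, 18 edges, 12 triangles.
rank ∂_0 = 0, rank ∂_1 = 6 ⇒ b_0 = 7 − 0 − 6 = 1; all invariant factors of ∂_1 are 1 so no torsion. So H_0 ≅ Z.
rank ∂_1 = 6, rank ∂_2 = 12 ⇒ b_1 = 18 − 6 − 12 = 0; ∂_2 has invariant factor(s) [2] giving torsion. So H_1 ≅ Z/2Z.
rank ∂_2 = 12, rank ∂_3 = 0 ⇒ b_2 = 12 − 12 − 0 = 0. So H_2 ≅ 0.

H_0 = Z,  H_1 = Z/2Z,  H_2 = 0.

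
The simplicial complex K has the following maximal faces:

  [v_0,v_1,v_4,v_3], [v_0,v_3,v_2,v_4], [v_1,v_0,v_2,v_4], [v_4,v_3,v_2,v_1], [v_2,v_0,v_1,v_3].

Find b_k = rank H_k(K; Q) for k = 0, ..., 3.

K has 5 vertices, 10 edges, 10 triangles, 5 3-simplices.
rank ∂_0 = 0, rank ∂_1 = 4 ⇒ b_0 = 5 − 0 − 4 = 1; all invariant factors of ∂_1 are 1 so no torsion. So H_0 ≅ Z.
rank ∂_1 = 4, rank ∂_2 = 6 ⇒ b_1 = 10 − 4 − 6 = 0; all invariant factors of ∂_2 are 1 so no torsion. So H_1 ≅ 0.
rank ∂_2 = 6, rank ∂_3 = 4 ⇒ b_2 = 10 − 6 − 4 = 0; all invariant factors of ∂_3 are 1 so no torsion. So H_2 ≅ 0.
rank ∂_3 = 4, rank ∂_4 = 0 ⇒ b_3 = 5 − 4 − 0 = 1. So H_3 ≅ Z.

b_0 = 1, b_1 = 0, b_2 = 0, b_3 = 1.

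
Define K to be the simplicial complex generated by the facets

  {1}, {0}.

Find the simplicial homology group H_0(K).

We work with the vertex ordering 0 < 1. The simplices of K, each written with vertices in increasing order, are:

  0-simplices (2): [0], [1]

Hence C_0 ≅ Z^2.

From H_k ≅ ker(∂_k) / im(∂_{k+1}) we obtain:

  H_0: rank C_0 − rank ∂_1 = 2 − 0 = 2, and there is no ∂_1, so H_0 ≅ Z^2.

H_0 ≅ Z^2.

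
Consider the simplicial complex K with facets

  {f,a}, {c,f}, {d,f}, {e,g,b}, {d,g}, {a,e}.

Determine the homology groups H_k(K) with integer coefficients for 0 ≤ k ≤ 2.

Take the total order a < b < c < d < e < f < g on the vertex set. Then K (dimension 2) consists of the simplices:

  0-simplices (7): a, b, c, d, e, f, g
  1-simplices (8): ae, af, be, bg, cf, df, dg, eg
  2-simplices (1): beg

Hence C_0 ≅ Z^7, C_1 ≅ Z^8, C_2 ≅ Z^1.

Boundary ∂_1: C_1 → C_0 sends each edge [p,q] (with p < q) to q − p.
As a 7×8 matrix over Z this has rank 6, with invariant factors (1,1,1,1,1,1).

∂_2: C_2 → C_1 maps a triangle to the signed sum of its edges. For instance
  ∂beg = eg − bg + be.
The resulting 8×1 matrix has rank 1, and its Smith normal form has invariant factors (1).

From H_k ≅ ker(∂_k) / im(∂_{k+1}) we obtain:

  H_0: rank C_0 − rank ∂_1 = 7 − 6 = 1, and the invariant factors of ∂_1 are all 1, so H_0 ≅ Z.
  H_1: rank ker ∂_1 − rank ∂_2 = (8 − 6) − 1 = 1, and the invariant factors of ∂_2 are all 1, so H_1 ≅ Z.
  H_2: rank ker ∂_2 − rank ∂_3 = (1 − 1) − 0 = 0, and there is no ∂_3, so H_2 ≅ 0.

H_0 = Z,  H_1 = Z,  H_2 = 0.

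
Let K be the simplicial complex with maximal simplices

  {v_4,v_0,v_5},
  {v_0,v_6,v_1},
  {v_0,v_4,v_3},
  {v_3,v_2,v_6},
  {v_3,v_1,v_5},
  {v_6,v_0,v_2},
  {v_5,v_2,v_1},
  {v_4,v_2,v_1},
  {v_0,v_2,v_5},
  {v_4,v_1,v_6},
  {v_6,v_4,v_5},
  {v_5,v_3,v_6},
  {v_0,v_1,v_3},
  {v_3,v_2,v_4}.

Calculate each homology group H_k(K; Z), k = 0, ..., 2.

Fix the vertex order v_0 < v_1 < v_2 < v_3 < v_4 < v_5 < v_6 and write every simplex with vertices in increasing order. Then dim K = 2 and the simplices of K are:

  0-simplices (7): [v_0], [v_1], [v_2], [v_3], [v_4], [v_5], [v_6]
  1-simplices (21): (21 of them)
  2-simplices (14): (14 of them)

so the chain groups are C_0 ≅ Z^7, C_1 ≅ Z^21, C_2 ≅ Z^14.

∂_1: C_1 → C_0 sends each edge [p,q] (with p < q) to q − p.
The 7×21 boundary matrix has rank 6 and Smith normal form diag(1,1,1,1,1,1).

Boundary ∂_2: C_2 → C_1 maps a triangle to the signed sum of its edges. For instance
  ∂[v_0,v_2,v_6] = [v_2,v_6] − [v_0,v_6] + [v_0,v_2],
  ∂[v_1,v_2,v_5] = [v_2,v_5] − [v_1,v_5] + [v_1,v_2].
The resulting 21×14 matrix has rank 13, and its Smith normal form has invariant factors (1,1,1,1,1,1,1,1,1,1,1,1,1).

Reading off H_k = ker ∂_k / im ∂_{k+1}:

  H_0: rank C_0 − rank ∂_1 = 7 − 6 = 1, and the invariant factors of ∂_1 are all 1, so H_0 = Z.
  H_1: rank ker ∂_1 − rank ∂_2 = (21 − 6) − 13 = 2, and the invariant factors of ∂_2 are all 1, so H_1 = Z^2.
  H_2: rank ker ∂_2 − rank ∂_3 = (14 − 13) − 0 = 1, and there is no ∂_3, so H_2 = Z.

H_0 ≅ Z,  H_1 ≅ Z^2,  H_2 ≅ Z.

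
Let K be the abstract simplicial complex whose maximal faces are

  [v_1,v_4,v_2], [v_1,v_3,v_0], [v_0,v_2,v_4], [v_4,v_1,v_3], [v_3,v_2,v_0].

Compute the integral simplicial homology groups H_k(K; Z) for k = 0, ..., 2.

K has 5 vertices, 10 edges, 5 triangles.
rank ∂_0 = 0, rank ∂_1 = 4 ⇒ b_0 = 5 − 0 − 4 = 1; all invariant factors of ∂_1 are 1 so no torsion. So H_0 = Z.
rank ∂_1 = 4, rank ∂_2 = 5 ⇒ b_1 = 10 − 4 − 5 = 1; all invariant factors of ∂_2 are 1 so no torsion. So H_1 = Z.
rank ∂_2 = 5, rank ∂_3 = 0 ⇒ b_2 = 5 − 5 − 0 = 0. So H_2 = 0.

H_0 = Z,  H_1 = Z,  H_2 = 0.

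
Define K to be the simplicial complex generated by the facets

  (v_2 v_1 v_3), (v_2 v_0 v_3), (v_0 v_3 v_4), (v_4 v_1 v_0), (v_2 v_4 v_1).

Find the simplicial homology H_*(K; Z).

H_0 ≅ Z,  H_1 ≅ Z,  H_2 = 0.

K has 5 vertices, 10 edges, 5 triangles.
rank ∂_0 = 0, rank ∂_1 = 4 ⇒ b_0 = 5 − 0 − 4 = 1; all invariant factors of ∂_1 are 1 so no torsion. So H_0 = Z.
rank ∂_1 = 4, rank ∂_2 = 5 ⇒ b_1 = 10 − 4 − 5 = 1; all invariant factors of ∂_2 are 1 so no torsion. So H_1 = Z.
rank ∂_2 = 5, rank ∂_3 = 0 ⇒ b_2 = 5 − 5 − 0 = 0. So H_2 = 0.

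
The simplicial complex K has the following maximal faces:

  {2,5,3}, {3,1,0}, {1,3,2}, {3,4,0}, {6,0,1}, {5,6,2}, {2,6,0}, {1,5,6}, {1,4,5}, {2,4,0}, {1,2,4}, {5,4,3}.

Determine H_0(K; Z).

H_0 = Z.

K has 7 vertices, 18 edges, 12 triangles.
rank ∂_0 = 0, rank ∂_1 = 6 ⇒ b_0 = 7 − 0 − 6 = 1; all invariant factors of ∂_1 are 1 so no torsion. So H_0 = Z.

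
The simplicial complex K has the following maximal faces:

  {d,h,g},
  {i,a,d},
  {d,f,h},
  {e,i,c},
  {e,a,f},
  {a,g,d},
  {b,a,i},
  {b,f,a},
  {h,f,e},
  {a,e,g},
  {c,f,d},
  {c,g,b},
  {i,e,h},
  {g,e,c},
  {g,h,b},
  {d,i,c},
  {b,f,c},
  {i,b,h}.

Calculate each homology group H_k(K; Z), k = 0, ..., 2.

H_0 ≅ Z,  H_1 ≅ Z^2,  H_2 ≅ Z.

Order the vertices as a < b < c < d < e < f < g < h < i. Listing each simplex with vertices in this order, K has dimension 2 with simplices:

  0-simplices (9): a, b, c, d, e, f, g, h, i
  1-simplices (27): ab, ad, ae, af, ag, ai, bc, bf, bg, bh, bi, cd, ce, cf, cg, ci, df, dg, dh, di, ef, eg, eh, ei, fh, gh, hi
  2-simplices (18): abf, abi, adg, adi, aef, aeg, bcf, bcg, bgh, bhi, cdf, cdi, ceg, cei, dfh, dgh, efh, ehi

Hence C_0 ≅ Z^9, C_1 ≅ Z^27, C_2 ≅ Z^18.

Boundary ∂_1: C_1 → C_0 is given by ∂[p,q] = [q] − [p]. For instance
  ∂ce = e − c.
This gives a 9×27 integer matrix of rank 8; reducing to Smith normal form yields diagonal entries (1,1,1,1,1,1,1,1).

∂_2: C_2 → C_1 maps a triangle to the signed sum of its edges. For instance
  ∂ehi = hi − ei + eh,
  ∂abf = bf − af + ab.
The resulting 27×18 matrix has rank 17, and its Smith normal form has invariant factors (1,1,1,1,1,1,1,1,1,1,1,1,1,1,1,1,1).

Computing H_k = (kernel of ∂_k) / (image of ∂_{k+1}):

  H_0: rank C_0 − rank ∂_1 = 9 − 8 = 1, and the invariant factors of ∂_1 are all 1, so H_0 = Z.
  H_1: rank ker ∂_1 − rank ∂_2 = (27 − 8) − 17 = 2, and the invariant factors of ∂_2 are all 1, so H_1 = Z^2.
  H_2: rank ker ∂_2 − rank ∂_3 = (18 − 17) − 0 = 1, and there is no ∂_3, so H_2 = Z.

As a check, the Euler characteristic is 9 − 27 + 18 = 0, which agrees with 1 − 2 + 1 = 0.
(K is a triangulation of the torus T^2.)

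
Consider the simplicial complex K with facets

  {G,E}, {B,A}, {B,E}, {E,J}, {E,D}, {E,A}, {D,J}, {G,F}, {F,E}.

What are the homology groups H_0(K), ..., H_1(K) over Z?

Fix the vertex order A < B < D < E < F < G < J and write every simplex with vertices in increasing order. Then dim K = 1 and the simplices of K are:

  0-simplices (7): A, B, D, E, F, G, J
  1-simplices (9): AB, AE, BE, DE, DJ, EF, EG, EJ, FG

Hence C_0 ≅ Z^7, C_1 ≅ Z^9.

∂_1: C_1 → C_0 sends each edge [p,q] (with p < q) to q − p.
The 7×9 boundary matrix has rank 6 and Smith normal form diag(1,1,1,1,1,1).

From H_k ≅ ker(∂_k) / im(∂_{k+1}) we obtain:

  H_0: rank C_0 − rank ∂_1 = 7 − 6 = 1, and the invariant factors of ∂_1 are all 1, so H_0 ≅ Z.
  H_1: rank ker ∂_1 − rank ∂_2 = (9 − 6) − 0 = 3, and there is no ∂_2, so H_1 ≅ Z^3.

As a check, the Euler characteristic is 7 − 9 = -2, which agrees with 1 − 3 = -2.

H_0 ≅ Z,  H_1 ≅ Z^3.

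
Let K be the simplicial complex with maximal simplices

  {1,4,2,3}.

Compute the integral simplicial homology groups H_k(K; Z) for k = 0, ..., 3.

H_0 ≅ Z,  H_1 = 0,  H_2 = 0,  H_3 = 0.

We work with the vertex ordering 1 < 2 < 3 < 4. The simplices of K, each written with vertices in increasing order, are:

  0-simplices (4): [1], [2], [3], [4]
  1-simplices (6): [1,2], [1,3], [1,4], [2,3], [2,4], [3,4]
  2-simplices (4): [1,2,3], [1,2,4], [1,3,4], [2,3,4]
  3-simplices (1): [1,2,3,4]

so the chain groups are C_0 ≅ Z^4, C_1 ≅ Z^6, C_2 ≅ Z^4, C_3 ≅ Z^1.

∂_1: C_1 → C_0 is given by ∂[p,q] = [q] − [p].
As a 4×6 matrix over Z this has rank 3, with invariant factors (1,1,1).

Boundary ∂_2: C_2 → C_1 sends each 2-simplex [p,q,r] to [q,r] − [p,r] + [p,q]. For instance
  ∂[2,3,4] = [3,4] − [2,4] + [2,3],
  ∂[1,3,4] = [3,4] − [1,4] + [1,3].
This gives a 6×4 integer matrix of rank 3; reducing to Smith normal form yields diagonal entries (1,1,1).

The boundary map ∂_3: C_3 → C_2 sends each 3-simplex σ to the alternating sum Σ_i (−1)^i (σ with its i-th vertex removed). For instance
  ∂[1,2,3,4] = [2,3,4] − [1,3,4] + [1,2,4] − [1,2,3].
This gives a 4×1 integer matrix of rank 1; reducing to Smith normal form yields diagonal entries (1).

Reading off H_k = ker ∂_k / im ∂_{k+1}:

  H_0: rank C_0 − rank ∂_1 = 4 − 3 = 1, and the invariant factors of ∂_1 are all 1, so H_0 ≅ Z.
  H_1: rank ker ∂_1 − rank ∂_2 = (6 − 3) − 3 = 0, and the invariant factors of ∂_2 are all 1, so H_1 ≅ 0.
  H_2: rank ker ∂_2 − rank ∂_3 = (4 − 3) − 1 = 0, and the invariant factors of ∂_3 are all 1, so H_2 ≅ 0.
  H_3: rank ker ∂_3 − rank ∂_4 = (1 − 1) − 0 = 0, and there is no ∂_4, so H_3 ≅ 0.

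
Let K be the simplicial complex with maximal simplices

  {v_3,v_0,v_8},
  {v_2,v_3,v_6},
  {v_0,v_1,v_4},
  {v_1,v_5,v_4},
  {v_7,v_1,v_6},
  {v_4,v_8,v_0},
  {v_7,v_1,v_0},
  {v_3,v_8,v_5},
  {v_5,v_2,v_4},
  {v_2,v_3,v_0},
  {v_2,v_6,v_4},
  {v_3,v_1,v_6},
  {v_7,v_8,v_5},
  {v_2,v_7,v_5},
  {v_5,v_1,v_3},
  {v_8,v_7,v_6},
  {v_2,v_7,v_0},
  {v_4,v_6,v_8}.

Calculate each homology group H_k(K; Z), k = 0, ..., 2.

K has 9 vertices, 27 edges, 18 triangles.
rank ∂_0 = 0, rank ∂_1 = 8 ⇒ b_0 = 9 − 0 − 8 = 1; all invariant factors of ∂_1 are 1 so no torsion. So H_0 = Z.
rank ∂_1 = 8, rank ∂_2 = 17 ⇒ b_1 = 27 − 8 − 17 = 2; all invariant factors of ∂_2 are 1 so no torsion. So H_1 = Z^2.
rank ∂_2 = 17, rank ∂_3 = 0 ⇒ b_2 = 18 − 17 − 0 = 1. So H_2 = Z.

H_0 = Z,  H_1 = Z^2,  H_2 = Z.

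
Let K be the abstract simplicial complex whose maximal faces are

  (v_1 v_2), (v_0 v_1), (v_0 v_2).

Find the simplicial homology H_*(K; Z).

Fix the vertex order v_0 < v_1 < v_2 and write every simplex with vertices in increasing order. Then dim K = 1 and the simplices of K are:

  0-simplices (3): [v_0], [v_1], [v_2]
  1-simplices (3): [v_0,v_1], [v_0,v_2], [v_1,v_2]

Hence C_0 ≅ Z^3, C_1 ≅ Z^3.

Boundary ∂_1: C_1 → C_0 sends each edge [p,q] (with p < q) to q − p.
The resulting 3×3 matrix has rank 2, and its Smith normal form has invariant factors (1,1).

Reading off H_k = ker ∂_k / im ∂_{k+1}:

  H_0: rank C_0 − rank ∂_1 = 3 − 2 = 1, and the invariant factors of ∂_1 are all 1, so H_0 = Z.
  H_1: rank ker ∂_1 − rank ∂_2 = (3 − 2) − 0 = 1, and there is no ∂_2, so H_1 = Z.

As a check, the Euler characteristic is 3 − 3 = 0, which agrees with 1 − 1 = 0.

H_0 ≅ Z,  H_1 ≅ Z.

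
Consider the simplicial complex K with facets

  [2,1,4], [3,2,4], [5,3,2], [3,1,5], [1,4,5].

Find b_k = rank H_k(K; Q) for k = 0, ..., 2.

Take the total order 1 < 2 < 3 < 4 < 5 on the vertex set. Then K (dimension 2) consists of the simplices:

  0-simplices (5): [1], [2], [3], [4], [5]
  1-simplices (10): [1,2], [1,3], [1,4], [1,5], [2,3], [2,4], [2,5], [3,4], [3,5], [4,5]
  2-simplices (5): [1,2,4], [1,3,5], [1,4,5], [2,3,4], [2,3,5]

so the chain groups are C_0 ≅ Z^5, C_1 ≅ Z^10, C_2 ≅ Z^5.

The boundary map ∂_1: C_1 → C_0 is given by ∂[p,q] = [q] − [p]. For instance
  ∂[3,4] = [4] − [3].
The resulting 5×10 matrix has rank 4, and its Smith normal form has invariant factors (1,1,1,1).

Boundary ∂_2: C_2 → C_1 sends each 2-simplex [p,q,r] to [q,r] − [p,r] + [p,q]. For instance
  ∂[2,3,4] = [3,4] − [2,4] + [2,3],
  ∂[1,3,5] = [3,5] − [1,5] + [1,3].
The resulting 10×5 matrix has rank 5, and its Smith normal form has invariant factors (1,1,1,1,1).

From H_k ≅ ker(∂_k) / im(∂_{k+1}) we obtain:

  H_0: rank C_0 − rank ∂_1 = 5 − 4 = 1, and the invariant factors of ∂_1 are all 1, so H_0 ≅ Z.
  H_1: rank ker ∂_1 − rank ∂_2 = (10 − 4) − 5 = 1, and the invariant factors of ∂_2 are all 1, so H_1 ≅ Z.
  H_2: rank ker ∂_2 − rank ∂_3 = (5 − 5) − 0 = 0, and there is no ∂_3, so H_2 ≅ 0.

Hence the Betti numbers are b_0 = 1, b_1 = 1, b_2 = 0.

b_0 = 1, b_1 = 1, b_2 = 0.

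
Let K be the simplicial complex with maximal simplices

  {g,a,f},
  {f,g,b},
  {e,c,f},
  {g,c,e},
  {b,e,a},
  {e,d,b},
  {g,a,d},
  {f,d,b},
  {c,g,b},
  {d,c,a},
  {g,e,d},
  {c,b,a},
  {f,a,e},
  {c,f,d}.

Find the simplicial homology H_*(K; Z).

H_0 = Z,  H_1 = Z^2,  H_2 = Z.

Take the total order a < b < c < d < e < f < g on the vertex set. Then K (dimension 2) consists of the simplices:

  0-simplices (7): a, b, c, d, e, f, g
  1-simplices (21): ab, ac, ad, ae, af, ag, bc, bd, be, bf, bg, cd, ce, cf, cg, de, df, dg, ef, eg, fg
  2-simplices (14): abc, abe, acd, adg, aef, afg, bcg, bde, bdf, bfg, cdf, cef, ceg, deg

so the chain groups are C_0 ≅ Z^7, C_1 ≅ Z^21, C_2 ≅ Z^14.

∂_1: C_1 → C_0 maps an edge to its endpoints' difference, ∂[p,q] = q − p. For instance
  ∂ae = e − a.
This gives a 7×21 integer matrix of rank 6; reducing to Smith normal form yields diagonal entries (1,1,1,1,1,1).

∂_2: C_2 → C_1 maps a triangle to the signed sum of its edges. For instance
  ∂deg = eg − dg + de,
  ∂cdf = df − cf + cd.
As a 21×14 matrix over Z this has rank 13, with invariant factors (1,1,1,1,1,1,1,1,1,1,1,1,1).

Computing H_k = (kernel of ∂_k) / (image of ∂_{k+1}):

  H_0: rank C_0 − rank ∂_1 = 7 − 6 = 1, and the invariant factors of ∂_1 are all 1, so H_0 ≅ Z.
  H_1: rank ker ∂_1 − rank ∂_2 = (21 − 6) − 13 = 2, and the invariant factors of ∂_2 are all 1, so H_1 ≅ Z^2.
  H_2: rank ker ∂_2 − rank ∂_3 = (14 − 13) − 0 = 1, and there is no ∂_3, so H_2 ≅ Z.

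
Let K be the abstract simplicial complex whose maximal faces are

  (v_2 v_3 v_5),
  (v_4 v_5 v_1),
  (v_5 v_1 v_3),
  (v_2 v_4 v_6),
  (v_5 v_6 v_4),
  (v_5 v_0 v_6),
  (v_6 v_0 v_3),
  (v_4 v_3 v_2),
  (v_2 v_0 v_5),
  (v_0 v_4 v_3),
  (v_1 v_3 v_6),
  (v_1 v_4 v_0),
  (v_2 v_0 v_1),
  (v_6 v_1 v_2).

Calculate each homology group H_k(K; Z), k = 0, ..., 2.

We work with the vertex ordering v_0 < v_1 < v_2 < v_3 < v_4 < v_5 < v_6. The simplices of K, each written with vertices in increasing order, are:

  0-simplices (7): [v_0], [v_1], [v_2], [v_3], [v_4], [v_5], [v_6]
  1-simplices (21): (21 of them)
  2-simplices (14): (14 of them)

giving chain groups C_0 ≅ Z^7, C_1 ≅ Z^21, C_2 ≅ Z^14.

Boundary ∂_1: C_1 → C_0 is given by ∂[p,q] = [q] − [p]. For instance
  ∂[v_0,v_6] = [v_6] − [v_0].
This gives a 7×21 integer matrix of rank 6; reducing to Smith normal form yields diagonal entries (1,1,1,1,1,1).

Boundary ∂_2: C_2 → C_1 acts by ∂[p,q,r] = [q,r] − [p,r] + [p,q]. For instance
  ∂[v_0,v_2,v_5] = [v_2,v_5] − [v_0,v_5] + [v_0,v_2],
  ∂[v_1,v_3,v_6] = [v_3,v_6] − [v_1,v_6] + [v_1,v_3].
This gives a 21×14 integer matrix of rank 13; reducing to Smith normal form yields diagonal entries (1,1,1,1,1,1,1,1,1,1,1,1,1).

From H_k ≅ ker(∂_k) / im(∂_{k+1}) we obtain:

  H_0: rank C_0 − rank ∂_1 = 7 − 6 = 1, and the invariant factors of ∂_1 are all 1, so H_0 = Z.
  H_1: rank ker ∂_1 − rank ∂_2 = (21 − 6) − 13 = 2, and the invariant factors of ∂_2 are all 1, so H_1 = Z^2.
  H_2: rank ker ∂_2 − rank ∂_3 = (14 − 13) − 0 = 1, and there is no ∂_3, so H_2 = Z.

H_0 = Z,  H_1 = Z^2,  H_2 = Z.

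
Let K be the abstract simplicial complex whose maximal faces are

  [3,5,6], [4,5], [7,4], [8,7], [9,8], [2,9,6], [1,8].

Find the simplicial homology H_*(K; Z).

H_0 ≅ Z,  H_1 ≅ Z,  H_2 = 0.

We work with the vertex ordering 1 < 2 < 3 < 4 < 5 < 6 < 7 < 8 < 9. The simplices of K, each written with vertices in increasing order, are:

  0-simplices (9): [1], [2], [3], [4], [5], [6], [7], [8], [9]
  1-simplices (11): [1,8], [2,6], [2,9], [3,5], [3,6], [4,5], [4,7], [5,6], [6,9], [7,8], [8,9]
  2-simplices (2): [2,6,9], [3,5,6]

Hence C_0 ≅ Z^9, C_1 ≅ Z^11, C_2 ≅ Z^2.

The boundary map ∂_1: C_1 → C_0 sends each edge [p,q] (with p < q) to q − p. For instance
  ∂[8,9] = [9] − [8].
The 9×11 boundary matrix has rank 8 and Smith normal form diag(1,1,1,1,1,1,1,1).

The boundary map ∂_2: C_2 → C_1 sends each 2-simplex [p,q,r] to [q,r] − [p,r] + [p,q]. For instance
  ∂[2,6,9] = [6,9] − [2,9] + [2,6],
  ∂[3,5,6] = [5,6] − [3,6] + [3,5].
As a 11×2 matrix over Z this has rank 2, with invariant factors (1,1).

From H_k ≅ ker(∂_k) / im(∂_{k+1}) we obtain:

  H_0: rank C_0 − rank ∂_1 = 9 − 8 = 1, and the invariant factors of ∂_1 are all 1, so H_0 ≅ Z.
  H_1: rank ker ∂_1 − rank ∂_2 = (11 − 8) − 2 = 1, and the invariant factors of ∂_2 are all 1, so H_1 ≅ Z.
  H_2: rank ker ∂_2 − rank ∂_3 = (2 − 2) − 0 = 0, and there is no ∂_3, so H_2 ≅ 0.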